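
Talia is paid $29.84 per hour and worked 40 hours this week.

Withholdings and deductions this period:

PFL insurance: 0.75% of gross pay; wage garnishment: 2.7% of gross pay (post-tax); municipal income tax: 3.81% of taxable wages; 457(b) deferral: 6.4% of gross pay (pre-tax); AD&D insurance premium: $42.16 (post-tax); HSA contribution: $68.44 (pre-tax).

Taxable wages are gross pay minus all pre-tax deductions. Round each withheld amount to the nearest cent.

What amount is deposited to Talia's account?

$925.47

Gross pay: 40 × $29.84 = $1,193.60
HSA contribution: $68.44
457(b) deferral: $1,193.60 × 0.064 = $76.39
Pre-tax total = $68.44 + $76.39 = $144.83
Taxable wages = $1,193.60 − $144.83 = $1,048.77
Municipal income tax: $1,048.77 × 0.0381 = $39.96
PFL insurance: $1,193.60 × 0.0075 = $8.95
Wage garnishment: $1,193.60 × 0.027 = $32.23
AD&D insurance premium: $42.16
Total deductions = $68.44 + $76.39 + $39.96 + $8.95 + $32.23 + $42.16 = $268.13
Net pay = $1,193.60 − $268.13 = $925.47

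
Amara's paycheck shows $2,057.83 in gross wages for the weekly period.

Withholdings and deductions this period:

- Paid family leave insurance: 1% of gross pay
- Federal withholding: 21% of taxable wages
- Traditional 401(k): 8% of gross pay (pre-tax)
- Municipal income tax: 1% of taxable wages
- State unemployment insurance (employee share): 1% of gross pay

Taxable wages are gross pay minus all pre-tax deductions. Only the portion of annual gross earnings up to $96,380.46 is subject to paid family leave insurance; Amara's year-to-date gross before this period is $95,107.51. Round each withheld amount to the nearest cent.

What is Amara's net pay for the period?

Traditional 401(k): $2,057.83 × 0.08 = $164.63
Taxable wages = $2,057.83 − $164.63 = $1,893.20
Municipal income tax: $1,893.20 × 0.01 = $18.93
Federal withholding: $1,893.20 × 0.21 = $397.57
State unemployment insurance (employee share): $2,057.83 × 0.01 = $20.58
Paid family leave insurance: only $96,380.46 − $95,107.51 = $1,272.95 of this check is subject → $1,272.95 × 0.01 = $12.73
Total deductions = $164.63 + $18.93 + $397.57 + $20.58 + $12.73 = $614.44
Net pay = $2,057.83 − $614.44 = $1,443.39

$1,443.39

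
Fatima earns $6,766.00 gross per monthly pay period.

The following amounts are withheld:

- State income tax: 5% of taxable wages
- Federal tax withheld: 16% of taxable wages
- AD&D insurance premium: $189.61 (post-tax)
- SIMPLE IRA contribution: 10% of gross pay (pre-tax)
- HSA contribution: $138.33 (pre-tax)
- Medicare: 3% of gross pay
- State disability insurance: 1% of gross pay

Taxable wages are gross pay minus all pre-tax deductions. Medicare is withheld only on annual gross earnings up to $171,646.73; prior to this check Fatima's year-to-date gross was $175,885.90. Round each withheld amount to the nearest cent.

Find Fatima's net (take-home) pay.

$4,444.08

SIMPLE IRA contribution: $6,766.00 × 0.1 = $676.60
HSA contribution: $138.33
Pre-tax total = $676.60 + $138.33 = $814.93
Taxable wages = $6,766.00 − $814.93 = $5,951.07
State income tax: $5,951.07 × 0.05 = $297.55
Federal tax withheld: $5,951.07 × 0.16 = $952.17
Medicare: annual cap $171,646.73 already reached (YTD $175,885.90), so $0.00
State disability insurance: $6,766.00 × 0.01 = $67.66
AD&D insurance premium: $189.61
Total deductions = $676.60 + $138.33 + $297.55 + $952.17 + $0.00 + $67.66 + $189.61 = $2,321.92
Net pay = $6,766.00 − $2,321.92 = $4,444.08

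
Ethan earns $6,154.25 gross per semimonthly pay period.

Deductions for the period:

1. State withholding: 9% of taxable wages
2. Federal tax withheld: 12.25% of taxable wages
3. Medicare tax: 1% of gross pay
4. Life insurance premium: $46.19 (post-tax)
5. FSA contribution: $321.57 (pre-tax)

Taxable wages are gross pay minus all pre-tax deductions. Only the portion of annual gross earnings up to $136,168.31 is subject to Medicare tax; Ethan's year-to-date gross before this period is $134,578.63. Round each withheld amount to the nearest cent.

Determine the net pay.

FSA contribution: $321.57
Taxable wages = $6,154.25 − $321.57 = $5,832.68
State withholding: $5,832.68 × 0.09 = $524.94
Federal tax withheld: $5,832.68 × 0.1225 = $714.50
Medicare tax: only $136,168.31 − $134,578.63 = $1,589.68 of this check is subject → $1,589.68 × 0.01 = $15.90
Life insurance premium: $46.19
Total deductions = $321.57 + $524.94 + $714.50 + $15.90 + $46.19 = $1,623.10
Net pay = $6,154.25 − $1,623.10 = $4,531.15

$4,531.15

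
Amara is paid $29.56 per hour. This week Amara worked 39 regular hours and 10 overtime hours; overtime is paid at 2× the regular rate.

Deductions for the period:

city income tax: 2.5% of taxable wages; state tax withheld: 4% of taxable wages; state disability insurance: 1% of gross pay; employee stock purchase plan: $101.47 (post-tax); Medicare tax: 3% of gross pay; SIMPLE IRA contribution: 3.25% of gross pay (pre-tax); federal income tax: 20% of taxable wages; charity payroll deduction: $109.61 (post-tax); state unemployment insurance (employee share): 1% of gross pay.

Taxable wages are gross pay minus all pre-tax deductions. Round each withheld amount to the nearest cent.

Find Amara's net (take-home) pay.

$941.94

Regular pay: 39 × $29.56 = $1,152.84
Overtime pay: 10 × $29.56 × 2 = $591.20
Gross pay = $1,152.84 + $591.20 = $1,744.04
SIMPLE IRA contribution: $1,744.04 × 0.0325 = $56.68
Taxable wages = $1,744.04 − $56.68 = $1,687.36
State tax withheld: $1,687.36 × 0.04 = $67.49
City income tax: $1,687.36 × 0.025 = $42.18
Federal income tax: $1,687.36 × 0.2 = $337.47
State unemployment insurance (employee share): $1,744.04 × 0.01 = $17.44
State disability insurance: $1,744.04 × 0.01 = $17.44
Medicare tax: $1,744.04 × 0.03 = $52.32
Employee stock purchase plan: $101.47
Charity payroll deduction: $109.61
Total deductions = $56.68 + $67.49 + $42.18 + $337.47 + $17.44 + $17.44 + $52.32 + $101.47 + $109.61 = $802.10
Net pay = $1,744.04 − $802.10 = $941.94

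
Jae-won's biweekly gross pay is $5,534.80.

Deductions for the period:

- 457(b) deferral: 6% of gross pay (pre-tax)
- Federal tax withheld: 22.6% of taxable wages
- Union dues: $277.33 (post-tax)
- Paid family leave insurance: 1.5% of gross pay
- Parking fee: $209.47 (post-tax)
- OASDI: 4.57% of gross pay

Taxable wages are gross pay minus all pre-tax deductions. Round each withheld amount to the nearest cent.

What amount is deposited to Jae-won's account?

$3,204.14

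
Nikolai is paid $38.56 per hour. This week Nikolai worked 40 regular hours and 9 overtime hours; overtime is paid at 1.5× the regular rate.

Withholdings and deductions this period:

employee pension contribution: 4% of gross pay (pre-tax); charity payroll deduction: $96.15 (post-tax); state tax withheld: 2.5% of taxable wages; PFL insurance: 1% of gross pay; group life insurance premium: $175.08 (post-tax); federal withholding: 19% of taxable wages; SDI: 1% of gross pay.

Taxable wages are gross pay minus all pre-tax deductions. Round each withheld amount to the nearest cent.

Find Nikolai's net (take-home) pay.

Regular pay: 40 × $38.56 = $1542.40
Overtime pay: 9 × $38.56 × 1.5 = $520.56
Gross pay = $1542.40 + $520.56 = $2062.96
Employee pension contribution: $2062.96 × 0.04 = $82.52
Taxable wages = $2062.96 − $82.52 = $1980.44
State tax withheld: $1980.44 × 0.025 = $49.51
Federal withholding: $1980.44 × 0.19 = $376.28
PFL insurance: $2062.96 × 0.01 = $20.63
SDI: $2062.96 × 0.01 = $20.63
Group life insurance premium: $175.08
Charity payroll deduction: $96.15
Total deductions = $82.52 + $49.51 + $376.28 + $20.63 + $20.63 + $175.08 + $96.15 = $820.80
Net pay = $2062.96 − $820.80 = $1242.16

$1242.16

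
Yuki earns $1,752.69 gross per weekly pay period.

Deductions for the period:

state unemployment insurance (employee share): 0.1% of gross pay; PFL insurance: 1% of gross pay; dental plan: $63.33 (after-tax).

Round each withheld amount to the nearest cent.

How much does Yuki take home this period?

$1,670.08

State unemployment insurance (employee share): $1,752.69 × 0.001 = $1.75
PFL insurance: $1,752.69 × 0.01 = $17.53
Dental plan: $63.33
Total deductions = $1.75 + $17.53 + $63.33 = $82.61
Net pay = $1,752.69 − $82.61 = $1,670.08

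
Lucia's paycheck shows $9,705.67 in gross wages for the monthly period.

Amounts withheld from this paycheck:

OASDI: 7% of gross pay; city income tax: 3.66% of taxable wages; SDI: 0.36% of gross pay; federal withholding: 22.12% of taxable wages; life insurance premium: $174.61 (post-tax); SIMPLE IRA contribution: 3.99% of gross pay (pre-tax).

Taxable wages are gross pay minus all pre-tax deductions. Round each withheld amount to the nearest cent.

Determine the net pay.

$6,027.18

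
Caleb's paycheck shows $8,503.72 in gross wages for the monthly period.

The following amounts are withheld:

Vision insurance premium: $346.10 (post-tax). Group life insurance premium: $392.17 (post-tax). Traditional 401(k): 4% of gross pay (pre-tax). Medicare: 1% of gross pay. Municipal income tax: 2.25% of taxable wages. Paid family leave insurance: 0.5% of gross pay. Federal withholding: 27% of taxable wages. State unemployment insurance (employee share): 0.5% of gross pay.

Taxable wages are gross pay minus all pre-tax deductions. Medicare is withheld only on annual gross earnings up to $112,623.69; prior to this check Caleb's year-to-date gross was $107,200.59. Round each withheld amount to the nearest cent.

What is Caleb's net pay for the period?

$4,898.19

Traditional 401(k): $8,503.72 × 0.04 = $340.15
Taxable wages = $8,503.72 − $340.15 = $8,163.57
Federal withholding: $8,163.57 × 0.27 = $2,204.16
Municipal income tax: $8,163.57 × 0.0225 = $183.68
Medicare: only $112,623.69 − $107,200.59 = $5,423.10 of this check is subject → $5,423.10 × 0.01 = $54.23
State unemployment insurance (employee share): $8,503.72 × 0.005 = $42.52
Paid family leave insurance: $8,503.72 × 0.005 = $42.52
Group life insurance premium: $392.17
Vision insurance premium: $346.10
Total deductions = $340.15 + $2,204.16 + $183.68 + $54.23 + $42.52 + $42.52 + $392.17 + $346.10 = $3,605.53
Net pay = $8,503.72 − $3,605.53 = $4,898.19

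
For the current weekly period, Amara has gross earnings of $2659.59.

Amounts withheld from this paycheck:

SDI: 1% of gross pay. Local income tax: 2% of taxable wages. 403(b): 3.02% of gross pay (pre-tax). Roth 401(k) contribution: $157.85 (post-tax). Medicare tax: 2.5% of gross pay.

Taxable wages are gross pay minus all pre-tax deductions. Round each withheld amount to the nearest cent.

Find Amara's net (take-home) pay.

403(b): $2659.59 × 0.0302 = $80.32
Taxable wages = $2659.59 − $80.32 = $2579.27
Local income tax: $2579.27 × 0.02 = $51.59
SDI: $2659.59 × 0.01 = $26.60
Medicare tax: $2659.59 × 0.025 = $66.49
Roth 401(k) contribution: $157.85
Total deductions = $80.32 + $51.59 + $26.60 + $66.49 + $157.85 = $382.85
Net pay = $2659.59 − $382.85 = $2276.74

$2276.74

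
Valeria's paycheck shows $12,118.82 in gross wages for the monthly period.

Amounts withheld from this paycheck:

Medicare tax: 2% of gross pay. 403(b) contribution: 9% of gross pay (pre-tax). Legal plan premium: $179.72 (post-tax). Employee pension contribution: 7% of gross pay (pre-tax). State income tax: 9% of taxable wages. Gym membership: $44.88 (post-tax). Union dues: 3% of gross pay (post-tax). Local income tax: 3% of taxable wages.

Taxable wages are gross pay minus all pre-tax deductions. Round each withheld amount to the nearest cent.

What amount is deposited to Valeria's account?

$8,127.70

Employee pension contribution: $12,118.82 × 0.07 = $848.32
403(b) contribution: $12,118.82 × 0.09 = $1,090.69
Pre-tax total = $848.32 + $1,090.69 = $1,939.01
Taxable wages = $12,118.82 − $1,939.01 = $10,179.81
Local income tax: $10,179.81 × 0.03 = $305.39
State income tax: $10,179.81 × 0.09 = $916.18
Medicare tax: $12,118.82 × 0.02 = $242.38
Union dues: $12,118.82 × 0.03 = $363.56
Gym membership: $44.88
Legal plan premium: $179.72
Total deductions = $848.32 + $1,090.69 + $305.39 + $916.18 + $242.38 + $363.56 + $44.88 + $179.72 = $3,991.12
Net pay = $12,118.82 − $3,991.12 = $8,127.70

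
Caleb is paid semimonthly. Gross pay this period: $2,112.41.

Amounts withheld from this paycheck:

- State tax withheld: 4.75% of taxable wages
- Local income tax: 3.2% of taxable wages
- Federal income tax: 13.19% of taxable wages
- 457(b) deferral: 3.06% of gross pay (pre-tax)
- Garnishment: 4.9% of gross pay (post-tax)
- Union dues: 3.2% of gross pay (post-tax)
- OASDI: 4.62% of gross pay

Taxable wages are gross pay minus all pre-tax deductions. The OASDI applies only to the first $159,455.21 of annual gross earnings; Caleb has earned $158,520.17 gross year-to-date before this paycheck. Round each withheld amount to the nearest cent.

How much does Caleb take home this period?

$1,400.56

457(b) deferral: $2,112.41 × 0.0306 = $64.64
Taxable wages = $2,112.41 − $64.64 = $2,047.77
Federal income tax: $2,047.77 × 0.1319 = $270.10
Local income tax: $2,047.77 × 0.032 = $65.53
State tax withheld: $2,047.77 × 0.0475 = $97.27
OASDI: only $159,455.21 − $158,520.17 = $935.04 of this check is subject → $935.04 × 0.0462 = $43.20
Union dues: $2,112.41 × 0.032 = $67.60
Garnishment: $2,112.41 × 0.049 = $103.51
Total deductions = $64.64 + $270.10 + $65.53 + $97.27 + $43.20 + $67.60 + $103.51 = $711.85
Net pay = $2,112.41 − $711.85 = $1,400.56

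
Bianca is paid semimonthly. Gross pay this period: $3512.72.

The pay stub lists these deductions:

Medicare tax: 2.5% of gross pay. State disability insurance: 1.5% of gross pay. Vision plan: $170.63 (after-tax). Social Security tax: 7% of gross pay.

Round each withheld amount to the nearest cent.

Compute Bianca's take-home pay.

Social Security tax: $3512.72 × 0.07 = $245.89
State disability insurance: $3512.72 × 0.015 = $52.69
Medicare tax: $3512.72 × 0.025 = $87.82
Vision plan: $170.63
Total deductions = $245.89 + $52.69 + $87.82 + $170.63 = $557.03
Net pay = $3512.72 − $557.03 = $2955.69

$2955.69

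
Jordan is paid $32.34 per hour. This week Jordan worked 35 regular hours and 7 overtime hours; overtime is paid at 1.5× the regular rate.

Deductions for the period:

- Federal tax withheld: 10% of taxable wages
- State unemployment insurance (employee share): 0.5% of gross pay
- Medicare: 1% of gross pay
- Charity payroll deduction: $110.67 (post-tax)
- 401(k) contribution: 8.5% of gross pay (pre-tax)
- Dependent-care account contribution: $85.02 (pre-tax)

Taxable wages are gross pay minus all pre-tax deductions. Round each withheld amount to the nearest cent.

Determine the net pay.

Regular pay: 35 × $32.34 = $1,131.90
Overtime pay: 7 × $32.34 × 1.5 = $339.57
Gross pay = $1,131.90 + $339.57 = $1,471.47
401(k) contribution: $1,471.47 × 0.085 = $125.07
Dependent-care account contribution: $85.02
Pre-tax total = $125.07 + $85.02 = $210.09
Taxable wages = $1,471.47 − $210.09 = $1,261.38
Federal tax withheld: $1,261.38 × 0.1 = $126.14
Medicare: $1,471.47 × 0.01 = $14.71
State unemployment insurance (employee share): $1,471.47 × 0.005 = $7.36
Charity payroll deduction: $110.67
Total deductions = $125.07 + $85.02 + $126.14 + $14.71 + $7.36 + $110.67 = $468.97
Net pay = $1,471.47 − $468.97 = $1,002.50

$1,002.50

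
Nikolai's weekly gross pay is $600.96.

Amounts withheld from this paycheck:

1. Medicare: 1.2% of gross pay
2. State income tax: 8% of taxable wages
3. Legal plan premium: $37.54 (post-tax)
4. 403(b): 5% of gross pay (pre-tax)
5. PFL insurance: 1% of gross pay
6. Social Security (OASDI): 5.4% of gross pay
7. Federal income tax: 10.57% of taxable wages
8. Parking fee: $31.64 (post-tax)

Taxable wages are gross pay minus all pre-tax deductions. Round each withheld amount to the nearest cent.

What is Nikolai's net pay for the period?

403(b): $600.96 × 0.05 = $30.05
Taxable wages = $600.96 − $30.05 = $570.91
State income tax: $570.91 × 0.08 = $45.67
Federal income tax: $570.91 × 0.1057 = $60.35
Medicare: $600.96 × 0.012 = $7.21
Social Security (OASDI): $600.96 × 0.054 = $32.45
PFL insurance: $600.96 × 0.01 = $6.01
Parking fee: $31.64
Legal plan premium: $37.54
Total deductions = $30.05 + $45.67 + $60.35 + $7.21 + $32.45 + $6.01 + $31.64 + $37.54 = $250.92
Net pay = $600.96 − $250.92 = $350.04

$350.04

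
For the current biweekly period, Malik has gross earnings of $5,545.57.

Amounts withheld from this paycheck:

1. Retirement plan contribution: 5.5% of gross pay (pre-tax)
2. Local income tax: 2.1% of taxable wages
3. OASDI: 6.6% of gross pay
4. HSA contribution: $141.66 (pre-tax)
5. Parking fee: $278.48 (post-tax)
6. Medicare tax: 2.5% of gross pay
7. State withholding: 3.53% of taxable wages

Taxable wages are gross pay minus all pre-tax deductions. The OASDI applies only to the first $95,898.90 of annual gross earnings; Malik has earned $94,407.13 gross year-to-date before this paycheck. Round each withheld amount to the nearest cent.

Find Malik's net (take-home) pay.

Retirement plan contribution: $5,545.57 × 0.055 = $305.01
HSA contribution: $141.66
Pre-tax total = $305.01 + $141.66 = $446.67
Taxable wages = $5,545.57 − $446.67 = $5,098.90
State withholding: $5,098.90 × 0.0353 = $179.99
Local income tax: $5,098.90 × 0.021 = $107.08
OASDI: only $95,898.90 − $94,407.13 = $1,491.77 of this check is subject → $1,491.77 × 0.066 = $98.46
Medicare tax: $5,545.57 × 0.025 = $138.64
Parking fee: $278.48
Total deductions = $305.01 + $141.66 + $179.99 + $107.08 + $98.46 + $138.64 + $278.48 = $1,249.32
Net pay = $5,545.57 − $1,249.32 = $4,296.25

$4,296.25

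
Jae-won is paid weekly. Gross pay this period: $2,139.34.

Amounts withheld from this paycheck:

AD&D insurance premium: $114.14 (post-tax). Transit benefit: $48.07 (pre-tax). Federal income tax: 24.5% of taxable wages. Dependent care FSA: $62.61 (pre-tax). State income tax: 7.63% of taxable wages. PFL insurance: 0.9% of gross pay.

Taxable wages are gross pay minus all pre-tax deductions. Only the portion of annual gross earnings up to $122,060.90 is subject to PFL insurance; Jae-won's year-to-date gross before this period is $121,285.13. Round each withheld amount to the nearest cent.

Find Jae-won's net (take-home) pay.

Transit benefit: $48.07
Dependent care FSA: $62.61
Pre-tax total = $48.07 + $62.61 = $110.68
Taxable wages = $2,139.34 − $110.68 = $2,028.66
Federal income tax: $2,028.66 × 0.245 = $497.02
State income tax: $2,028.66 × 0.0763 = $154.79
PFL insurance: only $122,060.90 − $121,285.13 = $775.77 of this check is subject → $775.77 × 0.009 = $6.98
AD&D insurance premium: $114.14
Total deductions = $48.07 + $62.61 + $497.02 + $154.79 + $6.98 + $114.14 = $883.61
Net pay = $2,139.34 − $883.61 = $1,255.73

$1,255.73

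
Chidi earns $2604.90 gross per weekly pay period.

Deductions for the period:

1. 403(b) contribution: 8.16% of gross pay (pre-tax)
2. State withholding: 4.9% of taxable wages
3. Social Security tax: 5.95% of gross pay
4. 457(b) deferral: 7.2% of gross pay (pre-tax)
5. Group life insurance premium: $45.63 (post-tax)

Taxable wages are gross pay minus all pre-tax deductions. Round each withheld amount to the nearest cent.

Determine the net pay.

$1896.14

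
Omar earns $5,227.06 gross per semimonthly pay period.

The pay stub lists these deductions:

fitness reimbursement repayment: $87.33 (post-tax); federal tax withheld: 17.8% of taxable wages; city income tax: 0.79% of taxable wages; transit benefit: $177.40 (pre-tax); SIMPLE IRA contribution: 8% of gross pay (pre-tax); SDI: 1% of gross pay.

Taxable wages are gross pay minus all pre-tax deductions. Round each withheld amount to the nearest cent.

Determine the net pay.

$3,630.90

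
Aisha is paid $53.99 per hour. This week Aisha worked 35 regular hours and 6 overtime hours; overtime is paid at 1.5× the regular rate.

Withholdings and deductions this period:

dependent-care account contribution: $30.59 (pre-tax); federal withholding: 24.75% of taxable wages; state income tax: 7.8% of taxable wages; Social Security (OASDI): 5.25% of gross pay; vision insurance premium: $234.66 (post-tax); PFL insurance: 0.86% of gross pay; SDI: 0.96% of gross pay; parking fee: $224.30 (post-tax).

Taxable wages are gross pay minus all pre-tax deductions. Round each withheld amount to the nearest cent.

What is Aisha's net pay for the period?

Regular pay: 35 × $53.99 = $1,889.65
Overtime pay: 6 × $53.99 × 1.5 = $485.91
Gross pay = $1,889.65 + $485.91 = $2,375.56
Dependent-care account contribution: $30.59
Taxable wages = $2,375.56 − $30.59 = $2,344.97
Federal withholding: $2,344.97 × 0.2475 = $580.38
State income tax: $2,344.97 × 0.078 = $182.91
SDI: $2,375.56 × 0.0096 = $22.81
Social Security (OASDI): $2,375.56 × 0.0525 = $124.72
PFL insurance: $2,375.56 × 0.0086 = $20.43
Parking fee: $224.30
Vision insurance premium: $234.66
Total deductions = $30.59 + $580.38 + $182.91 + $22.81 + $124.72 + $20.43 + $224.30 + $234.66 = $1,420.80
Net pay = $2,375.56 − $1,420.80 = $954.76

$954.76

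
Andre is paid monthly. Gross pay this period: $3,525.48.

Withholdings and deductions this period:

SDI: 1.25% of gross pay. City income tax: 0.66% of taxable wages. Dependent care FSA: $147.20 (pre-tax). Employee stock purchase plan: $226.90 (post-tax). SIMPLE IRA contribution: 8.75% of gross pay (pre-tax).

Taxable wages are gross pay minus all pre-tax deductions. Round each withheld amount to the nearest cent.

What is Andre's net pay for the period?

Dependent care FSA: $147.20
SIMPLE IRA contribution: $3,525.48 × 0.0875 = $308.48
Pre-tax total = $147.20 + $308.48 = $455.68
Taxable wages = $3,525.48 − $455.68 = $3,069.80
City income tax: $3,069.80 × 0.0066 = $20.26
SDI: $3,525.48 × 0.0125 = $44.07
Employee stock purchase plan: $226.90
Total deductions = $147.20 + $308.48 + $20.26 + $44.07 + $226.90 = $746.91
Net pay = $3,525.48 − $746.91 = $2,778.57

$2,778.57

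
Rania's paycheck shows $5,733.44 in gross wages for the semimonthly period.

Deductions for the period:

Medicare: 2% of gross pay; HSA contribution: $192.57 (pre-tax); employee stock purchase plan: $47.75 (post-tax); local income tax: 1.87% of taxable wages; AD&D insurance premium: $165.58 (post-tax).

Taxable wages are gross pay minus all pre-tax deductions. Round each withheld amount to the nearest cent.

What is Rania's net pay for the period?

HSA contribution: $192.57
Taxable wages = $5,733.44 − $192.57 = $5,540.87
Local income tax: $5,540.87 × 0.0187 = $103.61
Medicare: $5,733.44 × 0.02 = $114.67
AD&D insurance premium: $165.58
Employee stock purchase plan: $47.75
Total deductions = $192.57 + $103.61 + $114.67 + $165.58 + $47.75 = $624.18
Net pay = $5,733.44 − $624.18 = $5,109.26

$5,109.26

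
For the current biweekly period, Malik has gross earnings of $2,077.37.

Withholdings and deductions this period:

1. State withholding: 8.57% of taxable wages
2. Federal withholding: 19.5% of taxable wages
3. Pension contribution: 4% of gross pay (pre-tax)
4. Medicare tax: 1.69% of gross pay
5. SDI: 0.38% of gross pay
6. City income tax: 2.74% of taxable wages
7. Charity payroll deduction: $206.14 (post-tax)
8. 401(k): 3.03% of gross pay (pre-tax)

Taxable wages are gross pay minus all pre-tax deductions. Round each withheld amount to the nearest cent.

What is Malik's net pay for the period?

$1,087.15

401(k): $2,077.37 × 0.0303 = $62.94
Pension contribution: $2,077.37 × 0.04 = $83.09
Pre-tax total = $62.94 + $83.09 = $146.03
Taxable wages = $2,077.37 − $146.03 = $1,931.34
State withholding: $1,931.34 × 0.0857 = $165.52
Federal withholding: $1,931.34 × 0.195 = $376.61
City income tax: $1,931.34 × 0.0274 = $52.92
Medicare tax: $2,077.37 × 0.0169 = $35.11
SDI: $2,077.37 × 0.0038 = $7.89
Charity payroll deduction: $206.14
Total deductions = $62.94 + $83.09 + $165.52 + $376.61 + $52.92 + $35.11 + $7.89 + $206.14 = $990.22
Net pay = $2,077.37 − $990.22 = $1,087.15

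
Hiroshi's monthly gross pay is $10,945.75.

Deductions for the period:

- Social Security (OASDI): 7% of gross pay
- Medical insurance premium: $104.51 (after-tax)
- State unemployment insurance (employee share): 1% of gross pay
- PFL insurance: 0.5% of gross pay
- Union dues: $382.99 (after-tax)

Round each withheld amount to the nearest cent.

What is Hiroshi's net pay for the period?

State unemployment insurance (employee share): $10,945.75 × 0.01 = $109.46
PFL insurance: $10,945.75 × 0.005 = $54.73
Social Security (OASDI): $10,945.75 × 0.07 = $766.20
Medical insurance premium: $104.51
Union dues: $382.99
Total deductions = $109.46 + $54.73 + $766.20 + $104.51 + $382.99 = $1,417.89
Net pay = $10,945.75 − $1,417.89 = $9,527.86

$9,527.86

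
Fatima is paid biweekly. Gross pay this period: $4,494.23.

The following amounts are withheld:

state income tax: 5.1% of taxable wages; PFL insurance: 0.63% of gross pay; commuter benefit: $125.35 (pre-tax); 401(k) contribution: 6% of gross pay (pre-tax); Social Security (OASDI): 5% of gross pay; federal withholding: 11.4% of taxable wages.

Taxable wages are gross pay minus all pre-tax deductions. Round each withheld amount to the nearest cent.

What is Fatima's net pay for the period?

401(k) contribution: $4,494.23 × 0.06 = $269.65
Commuter benefit: $125.35
Pre-tax total = $269.65 + $125.35 = $395.00
Taxable wages = $4,494.23 − $395.00 = $4,099.23
Federal withholding: $4,099.23 × 0.114 = $467.31
State income tax: $4,099.23 × 0.051 = $209.06
PFL insurance: $4,494.23 × 0.0063 = $28.31
Social Security (OASDI): $4,494.23 × 0.05 = $224.71
Total deductions = $269.65 + $125.35 + $467.31 + $209.06 + $28.31 + $224.71 = $1,324.39
Net pay = $4,494.23 − $1,324.39 = $3,169.84

$3,169.84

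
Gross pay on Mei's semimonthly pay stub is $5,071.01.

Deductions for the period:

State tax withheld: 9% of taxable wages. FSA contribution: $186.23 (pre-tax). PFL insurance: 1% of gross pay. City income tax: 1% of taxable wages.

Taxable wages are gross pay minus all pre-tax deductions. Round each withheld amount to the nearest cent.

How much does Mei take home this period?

FSA contribution: $186.23
Taxable wages = $5,071.01 − $186.23 = $4,884.78
City income tax: $4,884.78 × 0.01 = $48.85
State tax withheld: $4,884.78 × 0.09 = $439.63
PFL insurance: $5,071.01 × 0.01 = $50.71
Total deductions = $186.23 + $48.85 + $439.63 + $50.71 = $725.42
Net pay = $5,071.01 − $725.42 = $4,345.59

$4,345.59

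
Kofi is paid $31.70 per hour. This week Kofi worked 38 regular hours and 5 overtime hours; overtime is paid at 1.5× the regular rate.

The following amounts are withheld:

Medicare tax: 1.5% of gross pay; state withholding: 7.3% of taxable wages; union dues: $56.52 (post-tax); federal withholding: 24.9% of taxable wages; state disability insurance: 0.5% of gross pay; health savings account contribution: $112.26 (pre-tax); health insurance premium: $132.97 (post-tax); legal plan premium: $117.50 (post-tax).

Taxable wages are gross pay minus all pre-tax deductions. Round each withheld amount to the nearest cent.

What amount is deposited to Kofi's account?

Regular pay: 38 × $31.70 = $1,204.60
Overtime pay: 5 × $31.70 × 1.5 = $237.75
Gross pay = $1,204.60 + $237.75 = $1,442.35
Health savings account contribution: $112.26
Taxable wages = $1,442.35 − $112.26 = $1,330.09
State withholding: $1,330.09 × 0.073 = $97.10
Federal withholding: $1,330.09 × 0.249 = $331.19
State disability insurance: $1,442.35 × 0.005 = $7.21
Medicare tax: $1,442.35 × 0.015 = $21.64
Health insurance premium: $132.97
Union dues: $56.52
Legal plan premium: $117.50
Total deductions = $112.26 + $97.10 + $331.19 + $7.21 + $21.64 + $132.97 + $56.52 + $117.50 = $876.39
Net pay = $1,442.35 − $876.39 = $565.96

$565.96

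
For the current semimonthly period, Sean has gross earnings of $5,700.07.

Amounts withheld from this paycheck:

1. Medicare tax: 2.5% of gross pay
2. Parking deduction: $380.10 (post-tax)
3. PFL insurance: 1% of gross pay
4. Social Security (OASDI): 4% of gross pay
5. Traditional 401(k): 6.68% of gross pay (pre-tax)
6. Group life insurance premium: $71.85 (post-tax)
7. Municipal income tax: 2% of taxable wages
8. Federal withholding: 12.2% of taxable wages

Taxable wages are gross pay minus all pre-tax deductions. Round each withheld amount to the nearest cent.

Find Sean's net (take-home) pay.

Traditional 401(k): $5,700.07 × 0.0668 = $380.76
Taxable wages = $5,700.07 − $380.76 = $5,319.31
Municipal income tax: $5,319.31 × 0.02 = $106.39
Federal withholding: $5,319.31 × 0.122 = $648.96
PFL insurance: $5,700.07 × 0.01 = $57.00
Medicare tax: $5,700.07 × 0.025 = $142.50
Social Security (OASDI): $5,700.07 × 0.04 = $228.00
Parking deduction: $380.10
Group life insurance premium: $71.85
Total deductions = $380.76 + $106.39 + $648.96 + $57.00 + $142.50 + $228.00 + $380.10 + $71.85 = $2,015.56
Net pay = $5,700.07 − $2,015.56 = $3,684.51

$3,684.51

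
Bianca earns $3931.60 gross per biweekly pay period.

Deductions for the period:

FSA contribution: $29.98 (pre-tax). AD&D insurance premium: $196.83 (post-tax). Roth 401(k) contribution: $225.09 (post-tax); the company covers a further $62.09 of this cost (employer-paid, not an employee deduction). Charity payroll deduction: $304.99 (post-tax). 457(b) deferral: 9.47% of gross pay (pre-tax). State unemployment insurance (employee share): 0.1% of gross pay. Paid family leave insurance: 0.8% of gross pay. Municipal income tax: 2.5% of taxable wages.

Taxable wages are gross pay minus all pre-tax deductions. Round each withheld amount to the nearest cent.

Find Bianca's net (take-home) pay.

FSA contribution: $29.98
457(b) deferral: $3931.60 × 0.0947 = $372.32
Pre-tax total = $29.98 + $372.32 = $402.30
Taxable wages = $3931.60 − $402.30 = $3529.30
Municipal income tax: $3529.30 × 0.025 = $88.23
State unemployment insurance (employee share): $3931.60 × 0.001 = $3.93
Paid family leave insurance: $3931.60 × 0.008 = $31.45
AD&D insurance premium: $196.83
Charity payroll deduction: $304.99
Roth 401(k) contribution: $225.09
(Employer's $62.09 toward Roth 401(k) contribution is not withheld from the employee.)
Total deductions = $29.98 + $372.32 + $88.23 + $3.93 + $31.45 + $196.83 + $304.99 + $225.09 = $1252.82
Net pay = $3931.60 − $1252.82 = $2678.78

$2678.78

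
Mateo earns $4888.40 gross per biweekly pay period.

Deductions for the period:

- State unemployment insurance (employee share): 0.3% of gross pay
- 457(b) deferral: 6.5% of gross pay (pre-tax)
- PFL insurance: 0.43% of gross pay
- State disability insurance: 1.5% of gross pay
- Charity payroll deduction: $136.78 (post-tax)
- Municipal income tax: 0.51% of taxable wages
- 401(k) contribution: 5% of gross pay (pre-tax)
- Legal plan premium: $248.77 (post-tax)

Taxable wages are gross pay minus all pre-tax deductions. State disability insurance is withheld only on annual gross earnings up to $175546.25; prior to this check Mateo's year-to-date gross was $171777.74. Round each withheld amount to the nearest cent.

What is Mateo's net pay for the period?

$3826.40

457(b) deferral: $4888.40 × 0.065 = $317.75
401(k) contribution: $4888.40 × 0.05 = $244.42
Pre-tax total = $317.75 + $244.42 = $562.17
Taxable wages = $4888.40 − $562.17 = $4326.23
Municipal income tax: $4326.23 × 0.0051 = $22.06
PFL insurance: $4888.40 × 0.0043 = $21.02
State disability insurance: only $175546.25 − $171777.74 = $3768.51 of this check is subject → $3768.51 × 0.015 = $56.53
State unemployment insurance (employee share): $4888.40 × 0.003 = $14.67
Legal plan premium: $248.77
Charity payroll deduction: $136.78
Total deductions = $317.75 + $244.42 + $22.06 + $21.02 + $56.53 + $14.67 + $248.77 + $136.78 = $1062.00
Net pay = $4888.40 − $1062.00 = $3826.40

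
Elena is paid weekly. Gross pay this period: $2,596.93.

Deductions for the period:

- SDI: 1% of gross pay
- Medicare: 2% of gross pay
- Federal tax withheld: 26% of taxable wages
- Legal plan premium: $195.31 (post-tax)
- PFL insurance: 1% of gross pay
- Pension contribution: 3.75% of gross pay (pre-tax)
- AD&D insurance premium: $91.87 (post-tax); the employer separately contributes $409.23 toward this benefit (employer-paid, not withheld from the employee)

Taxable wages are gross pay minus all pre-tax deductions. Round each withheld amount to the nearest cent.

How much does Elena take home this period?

$1,458.61

Pension contribution: $2,596.93 × 0.0375 = $97.38
Taxable wages = $2,596.93 − $97.38 = $2,499.55
Federal tax withheld: $2,499.55 × 0.26 = $649.88
PFL insurance: $2,596.93 × 0.01 = $25.97
Medicare: $2,596.93 × 0.02 = $51.94
SDI: $2,596.93 × 0.01 = $25.97
AD&D insurance premium: $91.87
Legal plan premium: $195.31
(Employer's $409.23 toward AD&D insurance premium is not withheld from the employee.)
Total deductions = $97.38 + $649.88 + $25.97 + $51.94 + $25.97 + $91.87 + $195.31 = $1,138.32
Net pay = $2,596.93 − $1,138.32 = $1,458.61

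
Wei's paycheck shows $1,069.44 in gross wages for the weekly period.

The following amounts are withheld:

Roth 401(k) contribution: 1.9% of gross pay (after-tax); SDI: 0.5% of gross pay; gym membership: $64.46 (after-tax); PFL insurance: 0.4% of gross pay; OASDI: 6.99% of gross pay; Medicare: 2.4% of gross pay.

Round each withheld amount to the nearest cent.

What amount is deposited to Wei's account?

$874.61

SDI: $1,069.44 × 0.005 = $5.35
Medicare: $1,069.44 × 0.024 = $25.67
PFL insurance: $1,069.44 × 0.004 = $4.28
OASDI: $1,069.44 × 0.0699 = $74.75
Roth 401(k) contribution: $1,069.44 × 0.019 = $20.32
Gym membership: $64.46
Total deductions = $5.35 + $25.67 + $4.28 + $74.75 + $20.32 + $64.46 = $194.83
Net pay = $1,069.44 − $194.83 = $874.61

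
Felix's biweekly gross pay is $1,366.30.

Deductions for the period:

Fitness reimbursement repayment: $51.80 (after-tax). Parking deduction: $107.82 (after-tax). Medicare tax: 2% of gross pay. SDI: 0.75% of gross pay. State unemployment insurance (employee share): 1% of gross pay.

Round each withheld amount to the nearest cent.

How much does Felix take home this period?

Medicare tax: $1,366.30 × 0.02 = $27.33
State unemployment insurance (employee share): $1,366.30 × 0.01 = $13.66
SDI: $1,366.30 × 0.0075 = $10.25
Fitness reimbursement repayment: $51.80
Parking deduction: $107.82
Total deductions = $27.33 + $13.66 + $10.25 + $51.80 + $107.82 = $210.86
Net pay = $1,366.30 − $210.86 = $1,155.44

$1,155.44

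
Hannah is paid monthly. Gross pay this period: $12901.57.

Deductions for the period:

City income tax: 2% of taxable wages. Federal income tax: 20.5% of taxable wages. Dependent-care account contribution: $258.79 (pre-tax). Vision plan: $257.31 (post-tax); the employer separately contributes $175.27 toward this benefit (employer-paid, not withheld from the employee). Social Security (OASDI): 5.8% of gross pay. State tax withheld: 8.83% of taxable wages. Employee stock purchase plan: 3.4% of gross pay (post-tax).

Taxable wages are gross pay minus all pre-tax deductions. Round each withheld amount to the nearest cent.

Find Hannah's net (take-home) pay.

$7237.54

Dependent-care account contribution: $258.79
Taxable wages = $12901.57 − $258.79 = $12642.78
City income tax: $12642.78 × 0.02 = $252.86
State tax withheld: $12642.78 × 0.0883 = $1116.36
Federal income tax: $12642.78 × 0.205 = $2591.77
Social Security (OASDI): $12901.57 × 0.058 = $748.29
Employee stock purchase plan: $12901.57 × 0.034 = $438.65
Vision plan: $257.31
(Employer's $175.27 toward vision plan is not withheld from the employee.)
Total deductions = $258.79 + $252.86 + $1116.36 + $2591.77 + $748.29 + $438.65 + $257.31 = $5664.03
Net pay = $12901.57 − $5664.03 = $7237.54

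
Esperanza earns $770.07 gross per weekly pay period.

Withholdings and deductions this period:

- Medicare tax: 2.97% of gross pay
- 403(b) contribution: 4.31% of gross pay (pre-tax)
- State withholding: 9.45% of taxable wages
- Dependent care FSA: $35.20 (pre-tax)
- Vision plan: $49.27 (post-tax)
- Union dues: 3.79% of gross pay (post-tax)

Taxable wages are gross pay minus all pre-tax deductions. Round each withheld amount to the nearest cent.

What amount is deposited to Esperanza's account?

$534.04

403(b) contribution: $770.07 × 0.0431 = $33.19
Dependent care FSA: $35.20
Pre-tax total = $33.19 + $35.20 = $68.39
Taxable wages = $770.07 − $68.39 = $701.68
State withholding: $701.68 × 0.0945 = $66.31
Medicare tax: $770.07 × 0.0297 = $22.87
Vision plan: $49.27
Union dues: $770.07 × 0.0379 = $29.19
Total deductions = $33.19 + $35.20 + $66.31 + $22.87 + $49.27 + $29.19 = $236.03
Net pay = $770.07 − $236.03 = $534.04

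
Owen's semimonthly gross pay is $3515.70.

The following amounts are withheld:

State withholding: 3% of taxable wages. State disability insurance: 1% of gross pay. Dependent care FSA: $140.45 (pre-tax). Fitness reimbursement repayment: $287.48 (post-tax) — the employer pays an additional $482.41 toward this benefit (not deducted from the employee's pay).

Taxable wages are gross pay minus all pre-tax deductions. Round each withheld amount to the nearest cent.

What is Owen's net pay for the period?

Dependent care FSA: $140.45
Taxable wages = $3515.70 − $140.45 = $3375.25
State withholding: $3375.25 × 0.03 = $101.26
State disability insurance: $3515.70 × 0.01 = $35.16
Fitness reimbursement repayment: $287.48
(Employer's $482.41 toward fitness reimbursement repayment is not withheld from the employee.)
Total deductions = $140.45 + $101.26 + $35.16 + $287.48 = $564.35
Net pay = $3515.70 − $564.35 = $2951.35

$2951.35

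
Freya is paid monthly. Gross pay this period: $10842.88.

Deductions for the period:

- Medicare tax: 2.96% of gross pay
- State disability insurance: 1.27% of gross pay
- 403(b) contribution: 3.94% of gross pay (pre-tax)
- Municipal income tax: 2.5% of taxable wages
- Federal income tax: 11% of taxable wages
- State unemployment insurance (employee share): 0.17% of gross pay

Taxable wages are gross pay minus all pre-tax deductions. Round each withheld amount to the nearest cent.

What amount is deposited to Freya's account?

$8532.48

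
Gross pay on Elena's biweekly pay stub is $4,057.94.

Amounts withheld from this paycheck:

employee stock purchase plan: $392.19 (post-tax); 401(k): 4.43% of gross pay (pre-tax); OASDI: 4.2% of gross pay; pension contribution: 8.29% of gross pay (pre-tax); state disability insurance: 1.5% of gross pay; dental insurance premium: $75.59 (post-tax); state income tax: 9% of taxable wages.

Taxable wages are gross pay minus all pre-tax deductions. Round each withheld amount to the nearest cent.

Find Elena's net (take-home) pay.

$2,523.93

401(k): $4,057.94 × 0.0443 = $179.77
Pension contribution: $4,057.94 × 0.0829 = $336.40
Pre-tax total = $179.77 + $336.40 = $516.17
Taxable wages = $4,057.94 − $516.17 = $3,541.77
State income tax: $3,541.77 × 0.09 = $318.76
OASDI: $4,057.94 × 0.042 = $170.43
State disability insurance: $4,057.94 × 0.015 = $60.87
Employee stock purchase plan: $392.19
Dental insurance premium: $75.59
Total deductions = $179.77 + $336.40 + $318.76 + $170.43 + $60.87 + $392.19 + $75.59 = $1,534.01
Net pay = $4,057.94 − $1,534.01 = $2,523.93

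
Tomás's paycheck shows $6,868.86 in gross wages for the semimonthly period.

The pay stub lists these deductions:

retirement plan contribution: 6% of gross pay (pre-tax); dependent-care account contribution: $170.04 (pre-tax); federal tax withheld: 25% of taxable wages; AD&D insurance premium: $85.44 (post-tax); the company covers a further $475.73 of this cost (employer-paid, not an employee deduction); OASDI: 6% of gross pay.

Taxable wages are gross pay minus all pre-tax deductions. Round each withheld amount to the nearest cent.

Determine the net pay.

$4,217.45

Retirement plan contribution: $6,868.86 × 0.06 = $412.13
Dependent-care account contribution: $170.04
Pre-tax total = $412.13 + $170.04 = $582.17
Taxable wages = $6,868.86 − $582.17 = $6,286.69
Federal tax withheld: $6,286.69 × 0.25 = $1,571.67
OASDI: $6,868.86 × 0.06 = $412.13
AD&D insurance premium: $85.44
(Employer's $475.73 toward AD&D insurance premium is not withheld from the employee.)
Total deductions = $412.13 + $170.04 + $1,571.67 + $412.13 + $85.44 = $2,651.41
Net pay = $6,868.86 − $2,651.41 = $4,217.45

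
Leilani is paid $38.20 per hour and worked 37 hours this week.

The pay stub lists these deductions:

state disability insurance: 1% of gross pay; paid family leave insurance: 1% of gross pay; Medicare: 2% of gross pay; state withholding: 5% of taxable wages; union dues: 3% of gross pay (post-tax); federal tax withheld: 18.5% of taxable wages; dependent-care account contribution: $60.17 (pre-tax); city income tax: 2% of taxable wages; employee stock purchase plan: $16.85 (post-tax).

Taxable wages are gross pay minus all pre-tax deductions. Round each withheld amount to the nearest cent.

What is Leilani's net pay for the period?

$892.38

Gross pay: 37 × $38.20 = $1,413.40
Dependent-care account contribution: $60.17
Taxable wages = $1,413.40 − $60.17 = $1,353.23
State withholding: $1,353.23 × 0.05 = $67.66
City income tax: $1,353.23 × 0.02 = $27.06
Federal tax withheld: $1,353.23 × 0.185 = $250.35
State disability insurance: $1,413.40 × 0.01 = $14.13
Paid family leave insurance: $1,413.40 × 0.01 = $14.13
Medicare: $1,413.40 × 0.02 = $28.27
Employee stock purchase plan: $16.85
Union dues: $1,413.40 × 0.03 = $42.40
Total deductions = $60.17 + $67.66 + $27.06 + $250.35 + $14.13 + $14.13 + $28.27 + $16.85 + $42.40 = $521.02
Net pay = $1,413.40 − $521.02 = $892.38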